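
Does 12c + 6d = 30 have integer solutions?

Step 1: Compute gcd(12, 6).
gcd(12, 6) = 6

Step 2: Check divisibility.
Does 6 divide 30? 30 = 6 x 5, so yes.

By the theorem on linear Diophantine equations, 12c + 6d = 30 has integer solutions if and only if gcd(12, 6) divides 30. Since 6 | 30, solutions exist.

Yes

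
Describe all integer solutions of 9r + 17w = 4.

Step 1: Compute gcd(9, 17) = 1.
Since 1 divides 4, solutions exist.

Step 2: Find a particular solution using extended Euclidean algorithm.
We get r₀ = 8, w₀ = -4.
Check: 9*8 + 17*-4 = 4 = 4 ✓

Step 3: Write the general solution.
r = 8 + (17/1)t = 8 + 17t
w = -4 - (9/1)t = -4 - 9t
for any integer t.

r = 8 + 17t, w = -4 - 9t for integer t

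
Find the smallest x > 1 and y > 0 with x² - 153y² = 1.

We seek the smallest positive integers (x, y) with x² - 153y² = 1, i.e., x² = 153y² + 1.
Try successive y values:
y = 1: x² = 153·1² + 1 = 154, not a perfect square
y = 2: x² = 153·2² + 1 = 613, not a perfect square
y = 3: x² = 153·3² + 1 = 1378, not a perfect square
... continuing the search (or via continued fractions) ...
y = 176: x² = 153·176² + 1 = 4739329, x = 2177 ✓

Verify: 2177² - 153·176² = 4739329 - 4739328 = 1 ✓

x = 2177, y = 176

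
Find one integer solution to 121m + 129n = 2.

Step 1: Check solvability.
gcd(121, 129) = 1
Since 1 divides 2, solutions exist.

Step 2: Apply extended Euclidean algorithm to find gcd.
We find integers such that 121*x0 + 129*y0 = 1

Step 3: Scale the particular solution.
Multiply by 2/1 = 2:
m = 32, n = -30

Step 4: Verify.
121*(32) + 129*(-30) = 2 = 2 ✓

m = 32, n = -30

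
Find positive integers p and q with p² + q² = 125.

We need to find integers p, q > 0 such that p² + q² = 125.
Trying p = 2: q² = 125 - 2² = 125 - 4 = 121
q = 11
Check: 2² + 11² = 4 + 121 = 125 ✓

125 = 2² + 11²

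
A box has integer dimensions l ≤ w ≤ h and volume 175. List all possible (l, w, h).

Iterate l from 1 to ⌊175^(1/3)⌋. For each l dividing 175, iterate w ≥ l with w dividing 175/l, and set h = 175/(l·w).
Triples found (4): (1×1×175), (1×5×35), (1×7×25), (5×5×7)

(1×1×175), (1×5×35), (1×7×25), (5×5×7)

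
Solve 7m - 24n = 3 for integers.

Step 1: Check solvability.
gcd(7, 24) = 1
Since 1 divides 3, solutions exist.

Step 2: Apply extended Euclidean algorithm to find gcd.
We find integers such that 7*x0 + 24*y0 = 1

Step 3: Scale the particular solution.
Multiply by 3/1 = 3:
m = 21, n = 6

Step 4: Verify.
7*(21) - 24*(6) = 3 = 3 ✓

m = 21, n = 6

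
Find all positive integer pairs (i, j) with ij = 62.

The positive divisors of 62 are: 1, 2, 31, 62.
Each divisor d gives the pair (d, 62/d):
(1, 62), (2, 31), (31, 2), (62, 1)

(1, 62), (2, 31), (31, 2), (62, 1)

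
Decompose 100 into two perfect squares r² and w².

We need to find integers r, w > 0 such that r² + w² = 100.
Trying r = 6: w² = 100 - 6² = 100 - 36 = 64
w = 8
Check: 6² + 8² = 36 + 64 = 100 ✓

100 = 6² + 8²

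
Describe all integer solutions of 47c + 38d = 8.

Step 1: Compute gcd(47, 38) = 1.
Since 1 divides 8, solutions exist.

Step 2: Find a particular solution using extended Euclidean algorithm.
We get c₀ = 136, d₀ = -168.
Check: 47*136 + 38*-168 = 8 = 8 ✓

Step 3: Write the general solution.
c = 136 + (38/1)t = 136 + 38t
d = -168 - (47/1)t = -168 - 47t
for any integer t.

c = 136 + 38t, d = -168 - 47t for integer t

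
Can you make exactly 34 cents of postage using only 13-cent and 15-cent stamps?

We need non-negative x, y with 13x + 15y = 34.
gcd(13, 15) = 1 divides 34, so integer solutions exist, but checking x = 0..2 shows none with y ≥ 0.
So 34 cannot be made with non-negative stamp counts.

No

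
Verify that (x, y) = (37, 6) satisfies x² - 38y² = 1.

Compute x² = 37² = 1369
Compute 38y² = 38·6² = 38·36 = 1368
x² - 38y² = 1369 - 1368 = 1
Since this equals 1, (37, 6) is a solution.

Yes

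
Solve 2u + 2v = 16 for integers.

Step 1: Check solvability.
gcd(2, 2) = 2
Since 2 divides 16, solutions exist.

Step 2: Apply extended Euclidean algorithm to find gcd.
We find integers such that 2*x0 + 2*y0 = 2

Step 3: Scale the particular solution.
Multiply by 16/2 = 8:
u = 0, v = 8

Step 4: Verify.
2*(0) + 2*(8) = 16 = 16 ✓

u = 0, v = 8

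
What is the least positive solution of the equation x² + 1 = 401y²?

We need x² = 401y² - 1. Try successive y:
y = 1: x² = 401·1² - 1 = 400 = 20² ✓
Check: 20² - 401·1² = 400 - 401 = -1 ✓

x = 20, y = 1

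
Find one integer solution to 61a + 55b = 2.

Step 1: Check solvability.
gcd(61, 55) = 1
Since 1 divides 2, solutions exist.

Step 2: Apply extended Euclidean algorithm to find gcd.
We find integers such that 61*x0 + 55*y0 = 1

Step 3: Scale the particular solution.
Multiply by 2/1 = 2:
a = -18, b = 20

Step 4: Verify.
61*(-18) + 55*(20) = 2 = 2 ✓

a = -18, b = 20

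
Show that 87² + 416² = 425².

Compute a² + b² = 87² + 416² = 7569 + 173056 = 180625
Compute c² = 425² = 180625
Since 180625 = 180625, confirmed.

Yes, it is a Pythagorean triple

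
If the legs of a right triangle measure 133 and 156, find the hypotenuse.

c² = a² + b² = 133² + 156² = 17689 + 24336 = 42025
c = 205

205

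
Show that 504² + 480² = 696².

Compute a² + b² = 504² + 480² = 254016 + 230400 = 484416
Compute c² = 696² = 484416
Since 484416 = 484416, confirmed.

Yes, it is a Pythagorean triple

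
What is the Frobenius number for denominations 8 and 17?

For two coprime denominations a and b, the Frobenius number (largest value not representable as a non-negative combination) is ab - a - b.
Here gcd(8, 17) = 1, so they are coprime.
F(8, 17) = 8·17 - 8 - 17 = 136 - 25 = 111

111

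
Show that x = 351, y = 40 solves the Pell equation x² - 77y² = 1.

Compute x² = 351² = 123201
Compute 77y² = 77·40² = 77·1600 = 123200
x² - 77y² = 123201 - 123200 = 1
Since this equals 1, (351, 40) is a solution.

Yes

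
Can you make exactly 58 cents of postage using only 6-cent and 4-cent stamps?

We need non-negative x, y with 6x + 4y = 58.
gcd(6, 4) = 2 divides 58, so integer solutions exist.
Search for a non-negative one: x = 1 gives 4y = 58 - 6 = 52, so y = 13.
Check: 6·1 + 4·13 = 58 ✓

Yes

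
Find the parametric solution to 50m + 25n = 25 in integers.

Step 1: Compute gcd(50, 25) = 25.
Since 25 divides 25, solutions exist.

Step 2: Find a particular solution using extended Euclidean algorithm.
We get m₀ = 0, n₀ = 1.
Check: 50*0 + 25*1 = 25 = 25 ✓

Step 3: Write the general solution.
m = 0 + (25/25)t = 0 + 1t
n = 1 - (50/25)t = 1 - 2t
for any integer t.

m = 0 + 1t, n = 1 - 2t for integer t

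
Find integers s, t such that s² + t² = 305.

We need to find integers s, t > 0 such that s² + t² = 305.
Trying s = 4: t² = 305 - 4² = 305 - 16 = 289
t = 17
Check: 4² + 17² = 16 + 289 = 305 ✓

305 = 4² + 17²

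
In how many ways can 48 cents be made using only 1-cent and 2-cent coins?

We need non-negative integers (x, y) with 1x + 2y = 48.
For each x from 0 to 48, check if (48 - 1x) is a non-negative multiple of 2.
Solutions (x, y): (0,24), (2,23), (4,22), (6,21), ...
Count: 25

25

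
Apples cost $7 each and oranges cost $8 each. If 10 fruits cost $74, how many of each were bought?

Let a = apples, o = oranges.
a + o = 10
7a + 8o = 74
Substitute o = 10 - a:
7a + 8(10 - a) = 74
(7 - 8)a = 74 - 80
-1a = -6
a = 6, o = 10 - 6 = 4

Apples: 6, Oranges: 4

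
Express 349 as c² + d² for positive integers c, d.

We need to find integers c, d > 0 such that c² + d² = 349.
Trying c = 5: d² = 349 - 5² = 349 - 25 = 324
d = 18
Check: 5² + 18² = 25 + 324 = 349 ✓

349 = 5² + 18²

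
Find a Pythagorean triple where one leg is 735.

We need the other leg and hypotenuse such that 735² + x² = c².
Take x = 12852, c = 12873: 735² + 12852² = 540225 + 165173904 = 165714129 = 12873² ✓
Triple: (735, 12852, 12873)

(735, 12852, 12873)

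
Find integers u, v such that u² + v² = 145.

We need to find integers u, v > 0 such that u² + v² = 145.
Trying u = 1: v² = 145 - 1² = 145 - 1 = 144
v = 12
Check: 1² + 12² = 1 + 144 = 145 ✓

145 = 1² + 12²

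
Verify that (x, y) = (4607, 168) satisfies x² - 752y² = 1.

Compute x² = 4607² = 21224449
Compute 752y² = 752·168² = 752·28224 = 21224448
x² - 752y² = 21224449 - 21224448 = 1
Since this equals 1, (4607, 168) is a solution.

Yes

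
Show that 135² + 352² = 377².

Compute a² + b²:
135² + 352² = 18225 + 123904 = 142129
Compute c²:
377² = 142129
Since 142129 = 142129, it is a Pythagorean triple.

Yes, it is a Pythagorean triple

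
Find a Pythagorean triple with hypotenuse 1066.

We need a² + b² = 1066² = 1136356.
Trying: 1050² + 184² = 1102500 + 33856 = 1136356 ✓

(1050, 184, 1066)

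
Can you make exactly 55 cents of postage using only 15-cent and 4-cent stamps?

We need non-negative x, y with 15x + 4y = 55.
gcd(15, 4) = 1 divides 55, so integer solutions exist.
Search for a non-negative one: x = 1 gives 4y = 55 - 15 = 40, so y = 10.
Check: 15·1 + 4·10 = 55 ✓

Yes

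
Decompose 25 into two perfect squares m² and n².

We need to find integers m, n > 0 such that m² + n² = 25.
Trying m = 3: n² = 25 - 3² = 25 - 9 = 16
n = 4
Check: 3² + 4² = 9 + 16 = 25 ✓

25 = 3² + 4²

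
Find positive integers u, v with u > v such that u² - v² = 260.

Factor: u² - v² = (u+v)(u-v) = 260.
We need two factors of 260 with the same parity.
Use u+v = 130 and u-v = 2 (product 130·2 = 260).
Adding: 2u = 132, so u = 66.
Subtracting: 2v = 128, so v = 64.
Check: 66² - 64² = 4356 - 4096 = 260 ✓

u = 66, v = 64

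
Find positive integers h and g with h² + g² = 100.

We need to find integers h, g > 0 such that h² + g² = 100.
Trying h = 6: g² = 100 - 6² = 100 - 36 = 64
g = 8
Check: 6² + 8² = 36 + 64 = 100 ✓

100 = 6² + 8²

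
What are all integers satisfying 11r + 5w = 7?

Step 1: Compute gcd(11, 5) = 1.
Since 1 divides 7, solutions exist.

Step 2: Find a particular solution using extended Euclidean algorithm.
We get r₀ = 7, w₀ = -14.
Check: 11*7 + 5*-14 = 7 = 7 ✓

Step 3: Write the general solution.
r = 7 + (5/1)t = 7 + 5t
w = -14 - (11/1)t = -14 - 11t
for any integer t.

r = 7 + 5t, w = -14 - 11t for integer t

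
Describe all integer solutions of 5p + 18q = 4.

Step 1: Compute gcd(5, 18) = 1.
Since 1 divides 4, solutions exist.

Step 2: Find a particular solution using extended Euclidean algorithm.
We get p₀ = -28, q₀ = 8.
Check: 5*-28 + 18*8 = 4 = 4 ✓

Step 3: Write the general solution.
p = -28 + (18/1)t = -28 + 18t
q = 8 - (5/1)t = 8 - 5t
for any integer t.

p = -28 + 18t, q = 8 - 5t for integer t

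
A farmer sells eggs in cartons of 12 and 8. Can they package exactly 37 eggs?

We need non-negative a, b with 12a + 8b = 37.
gcd(12, 8) = 4, and 4 does not divide 37.
No integer solutions exist.

No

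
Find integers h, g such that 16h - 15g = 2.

Step 1: Check solvability.
gcd(16, 15) = 1
Since 1 divides 2, solutions exist.

Step 2: Apply extended Euclidean algorithm to find gcd.
We find integers such that 16*x0 + 15*y0 = 1

Step 3: Scale the particular solution.
Multiply by 2/1 = 2:
h = 2, g = 2

Step 4: Verify.
16*(2) - 15*(2) = 2 = 2 ✓

h = 2, g = 2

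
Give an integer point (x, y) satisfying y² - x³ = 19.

Try small integer x values and check whether x³ + 19 is a perfect square.
x = 5: x³ + 19 = 5³ + 19 = 125 + 19 = 144
Is 144 a perfect square? 12² = 144 ✓
So (x, y) = (5, 12) is a solution.

x = 5, y = 12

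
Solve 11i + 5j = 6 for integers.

Step 1: Check solvability.
gcd(11, 5) = 1
Since 1 divides 6, solutions exist.

Step 2: Apply extended Euclidean algorithm to find gcd.
We find integers such that 11*x0 + 5*y0 = 1

Step 3: Scale the particular solution.
Multiply by 6/1 = 6:
i = 6, j = -12

Step 4: Verify.
11*(6) + 5*(-12) = 6 = 6 ✓

i = 6, j = -12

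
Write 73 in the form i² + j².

We need to find integers i, j > 0 such that i² + j² = 73.
Trying i = 3: j² = 73 - 3² = 73 - 9 = 64
j = 8
Check: 3² + 8² = 9 + 64 = 73 ✓

73 = 3² + 8²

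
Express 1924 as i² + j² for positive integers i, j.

We need to find integers i, j > 0 such that i² + j² = 1924.
Trying i = 18: j² = 1924 - 18² = 1924 - 324 = 1600
j = 40
Check: 18² + 40² = 324 + 1600 = 1924 ✓

1924 = 18² + 40²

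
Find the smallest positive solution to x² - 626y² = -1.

We need x² = 626y² - 1. Try successive y:
y = 1: x² = 626·1² - 1 = 625 = 25² ✓
Check: 25² - 626·1² = 625 - 626 = -1 ✓

x = 25, y = 1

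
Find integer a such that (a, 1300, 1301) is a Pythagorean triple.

a² = c² - b² = 1301² - 1300² = 1692601 - 1690000 = 2601
a = sqrt(2601) = 51

51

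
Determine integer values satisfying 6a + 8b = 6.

Step 1: Check solvability.
gcd(6, 8) = 2
Since 2 divides 6, solutions exist.

Step 2: Apply extended Euclidean algorithm to find gcd.
We find integers such that 6*x0 + 8*y0 = 2

Step 3: Scale the particular solution.
Multiply by 6/2 = 3:
a = -3, b = 3

Step 4: Verify.
6*(-3) + 8*(3) = 6 = 6 ✓

a = -3, b = 3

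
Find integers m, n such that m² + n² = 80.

We need to find integers m, n > 0 such that m² + n² = 80.
Trying m = 4: n² = 80 - 4² = 80 - 16 = 64
n = 8
Check: 4² + 8² = 16 + 64 = 80 ✓

80 = 4² + 8²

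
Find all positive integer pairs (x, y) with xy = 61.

The positive divisors of 61 are: 1, 61.
Each divisor d gives the pair (d, 61/d):
(1, 61), (61, 1)

(1, 61), (61, 1)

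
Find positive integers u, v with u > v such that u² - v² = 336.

Factor: u² - v² = (u+v)(u-v) = 336.
We need two factors of 336 with the same parity.
Use u+v = 168 and u-v = 2 (product 168·2 = 336).
Adding: 2u = 170, so u = 85.
Subtracting: 2v = 166, so v = 83.
Check: 85² - 83² = 7225 - 6889 = 336 ✓

u = 85, v = 83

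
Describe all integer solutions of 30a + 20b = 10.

Step 1: Compute gcd(30, 20) = 10.
Since 10 divides 10, solutions exist.

Step 2: Find a particular solution using extended Euclidean algorithm.
We get a₀ = 1, b₀ = -1.
Check: 30*1 + 20*-1 = 10 = 10 ✓

Step 3: Write the general solution.
a = 1 + (20/10)t = 1 + 2t
b = -1 - (30/10)t = -1 - 3t
for any integer t.

a = 1 + 2t, b = -1 - 3t for integer t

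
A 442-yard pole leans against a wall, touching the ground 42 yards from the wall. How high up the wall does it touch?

The ladder, wall, and ground form a right triangle with hypotenuse 442 and one leg 42.
By the Pythagorean theorem: h² = 442² - 42² = 195364 - 1764 = 193600
h = √193600 = 440 yards

440 yards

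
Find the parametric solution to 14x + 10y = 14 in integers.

Step 1: Compute gcd(14, 10) = 2.
Since 2 divides 14, solutions exist.

Step 2: Find a particular solution using extended Euclidean algorithm.
We get x₀ = -14, y₀ = 21.
Check: 14*-14 + 10*21 = 14 = 14 ✓

Step 3: Write the general solution.
x = -14 + (10/2)t = -14 + 5t
y = 21 - (14/2)t = 21 - 7t
for any integer t.

x = -14 + 5t, y = 21 - 7t for integer t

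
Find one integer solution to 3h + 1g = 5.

Step 1: Check solvability.
gcd(3, 1) = 1
Since 1 divides 5, solutions exist.

Step 2: Apply extended Euclidean algorithm to find gcd.
We find integers such that 3*x0 + 1*y0 = 1

Step 3: Scale the particular solution.
Multiply by 5/1 = 5:
h = 0, g = 5

Step 4: Verify.
3*(0) + 1*(5) = 5 = 5 ✓

h = 0, g = 5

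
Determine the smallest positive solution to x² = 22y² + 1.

We seek the smallest positive integers (x, y) with x² - 22y² = 1, i.e., x² = 22y² + 1.
Try successive y values:
y = 1: x² = 22·1² + 1 = 23, not a perfect square
y = 2: x² = 22·2² + 1 = 89, not a perfect square
y = 3: x² = 22·3² + 1 = 199, not a perfect square
... continuing the search (or via continued fractions) ...
y = 42: x² = 22·42² + 1 = 38809, x = 197 ✓

Verify: 197² - 22·42² = 38809 - 38808 = 1 ✓

x = 197, y = 42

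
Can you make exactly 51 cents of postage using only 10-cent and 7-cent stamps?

We need non-negative x, y with 10x + 7y = 51.
gcd(10, 7) = 1 divides 51, so integer solutions exist.
Search for a non-negative one: x = 3 gives 7y = 51 - 30 = 21, so y = 3.
Check: 10·3 + 7·3 = 51 ✓

Yes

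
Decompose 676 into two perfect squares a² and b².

We need to find integers a, b > 0 such that a² + b² = 676.
Trying a = 10: b² = 676 - 10² = 676 - 100 = 576
b = 24
Check: 10² + 24² = 100 + 576 = 676 ✓

676 = 10² + 24²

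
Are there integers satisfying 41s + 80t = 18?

Step 1: Compute gcd(41, 80).
gcd(41, 80) = 1

Step 2: Check divisibility.
Does 1 divide 18? 18 = 1 x 18, so yes.

By the theorem on linear Diophantine equations, 41s + 80t = 18 has integer solutions if and only if gcd(41, 80) divides 18. Since 1 | 18, solutions exist.

Yes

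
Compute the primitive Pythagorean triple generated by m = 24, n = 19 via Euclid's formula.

a = m² - n² = 24² - 19² = 576 - 361 = 215
b = 2mn = 2·24·19 = 912
c = m² + n² = 576 + 361 = 937
Verify: 215² + 912² = 46225 + 831744 = 877969 = 937² ✓

(215, 912, 937)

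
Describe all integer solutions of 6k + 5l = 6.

Step 1: Compute gcd(6, 5) = 1.
Since 1 divides 6, solutions exist.

Step 2: Find a particular solution using extended Euclidean algorithm.
We get k₀ = 6, l₀ = -6.
Check: 6*6 + 5*-6 = 6 = 6 ✓

Step 3: Write the general solution.
k = 6 + (5/1)t = 6 + 5t
l = -6 - (6/1)t = -6 - 6t
for any integer t.

k = 6 + 5t, l = -6 - 6t for integer t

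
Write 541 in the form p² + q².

We need to find integers p, q > 0 such that p² + q² = 541.
Trying p = 10: q² = 541 - 10² = 541 - 100 = 441
q = 21
Check: 10² + 21² = 100 + 441 = 541 ✓

541 = 10² + 21²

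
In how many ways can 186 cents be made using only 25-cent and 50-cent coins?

We need non-negative integers (x, y) with 25x + 50y = 186.
For each x from 0 to 7, check if (186 - 25x) is a non-negative multiple of 50.
Solutions (x, y): none
Count: 0

0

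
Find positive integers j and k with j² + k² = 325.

We need to find integers j, k > 0 such that j² + k² = 325.
Trying j = 1: k² = 325 - 1² = 325 - 1 = 324
k = 18
Check: 1² + 18² = 1 + 324 = 325 ✓

325 = 1² + 18²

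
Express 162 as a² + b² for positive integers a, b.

We need to find integers a, b > 0 such that a² + b² = 162.
Trying a = 9: b² = 162 - 9² = 162 - 81 = 81
b = 9
Check: 9² + 9² = 81 + 81 = 162 ✓

162 = 9² + 9²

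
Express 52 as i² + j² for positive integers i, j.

We need to find integers i, j > 0 such that i² + j² = 52.
Trying i = 4: j² = 52 - 4² = 52 - 16 = 36
j = 6
Check: 4² + 6² = 16 + 36 = 52 ✓

52 = 4² + 6²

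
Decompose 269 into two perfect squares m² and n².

We need to find integers m, n > 0 such that m² + n² = 269.
Trying m = 10: n² = 269 - 10² = 269 - 100 = 169
n = 13
Check: 10² + 13² = 100 + 169 = 269 ✓

269 = 10² + 13²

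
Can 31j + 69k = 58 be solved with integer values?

Step 1: Compute gcd(31, 69).
gcd(31, 69) = 1

Step 2: Check divisibility.
Does 1 divide 58? 58 = 1 x 58, so yes.

By the theorem on linear Diophantine equations, 31j + 69k = 58 has integer solutions if and only if gcd(31, 69) divides 58. Since 1 | 58, solutions exist.

Yes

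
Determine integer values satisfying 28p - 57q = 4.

Step 1: Check solvability.
gcd(28, 57) = 1
Since 1 divides 4, solutions exist.

Step 2: Apply extended Euclidean algorithm to find gcd.
We find integers such that 28*x0 + 57*y0 = 1

Step 3: Scale the particular solution.
Multiply by 4/1 = 4:
p = -8, q = -4

Step 4: Verify.
28*(-8) - 57*(-4) = 4 = 4 ✓

p = -8, q = -4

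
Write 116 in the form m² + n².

We need to find integers m, n > 0 such that m² + n² = 116.
Trying m = 4: n² = 116 - 4² = 116 - 16 = 100
n = 10
Check: 4² + 10² = 16 + 100 = 116 ✓

116 = 4² + 10²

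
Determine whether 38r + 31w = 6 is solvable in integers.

Step 1: Compute gcd(38, 31).
gcd(38, 31) = 1

Step 2: Check divisibility.
Does 1 divide 6? 6 = 1 x 6, so yes.

By the theorem on linear Diophantine equations, 38r + 31w = 6 has integer solutions if and only if gcd(38, 31) divides 6. Since 1 | 6, solutions exist.

Yes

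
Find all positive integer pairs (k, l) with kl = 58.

The positive divisors of 58 are: 1, 2, 29, 58.
Each divisor d gives the pair (d, 58/d):
(1, 58), (2, 29), (29, 2), (58, 1)

(1, 58), (2, 29), (29, 2), (58, 1)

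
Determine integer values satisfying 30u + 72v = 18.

Step 1: Check solvability.
gcd(30, 72) = 6
Since 6 divides 18, solutions exist.

Step 2: Apply extended Euclidean algorithm to find gcd.
We find integers such that 30*x0 + 72*y0 = 6

Step 3: Scale the particular solution.
Multiply by 18/6 = 3:
u = 15, v = -6

Step 4: Verify.
30*(15) + 72*(-6) = 18 = 18 ✓

u = 15, v = -6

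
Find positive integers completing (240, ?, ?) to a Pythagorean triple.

We need the other leg and hypotenuse such that 240² + x² = c².
Take x = 128, c = 272: 240² + 128² = 57600 + 16384 = 73984 = 272² ✓
Triple: (240, 128, 272)

(240, 128, 272)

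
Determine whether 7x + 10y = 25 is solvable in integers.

Step 1: Compute gcd(7, 10).
gcd(7, 10) = 1

Step 2: Check divisibility.
Does 1 divide 25? 25 = 1 x 25, so yes.

By the theorem on linear Diophantine equations, 7x + 10y = 25 has integer solutions if and only if gcd(7, 10) divides 25. Since 1 | 25, solutions exist.

Yes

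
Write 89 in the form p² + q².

We need to find integers p, q > 0 such that p² + q² = 89.
Trying p = 5: q² = 89 - 5² = 89 - 25 = 64
q = 8
Check: 5² + 8² = 25 + 64 = 89 ✓

89 = 5² + 8²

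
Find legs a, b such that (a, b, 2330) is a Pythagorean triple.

We need a² + b² = 2330² = 5428900.
Trying: 1034² + 2088² = 1069156 + 4359744 = 5428900 ✓

(1034, 2088, 2330)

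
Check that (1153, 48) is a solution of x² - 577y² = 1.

Compute x² = 1153² = 1329409
Compute 577y² = 577·48² = 577·2304 = 1329408
x² - 577y² = 1329409 - 1329408 = 1
Since this equals 1, (1153, 48) is a solution.

Yes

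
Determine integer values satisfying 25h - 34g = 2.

Step 1: Check solvability.
gcd(25, 34) = 1
Since 1 divides 2, solutions exist.

Step 2: Apply extended Euclidean algorithm to find gcd.
We find integers such that 25*x0 + 34*y0 = 1

Step 3: Scale the particular solution.
Multiply by 2/1 = 2:
h = 30, g = 22

Step 4: Verify.
25*(30) - 34*(22) = 2 = 2 ✓

h = 30, g = 22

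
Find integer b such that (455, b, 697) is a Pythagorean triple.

b² = c² - a² = 697² - 455² = 485809 - 207025 = 278784
b = sqrt(278784) = 528

528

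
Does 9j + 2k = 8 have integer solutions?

Step 1: Compute gcd(9, 2).
gcd(9, 2) = 1

Step 2: Check divisibility.
Does 1 divide 8? 8 = 1 x 8, so yes.

By the theorem on linear Diophantine equations, 9j + 2k = 8 has integer solutions if and only if gcd(9, 2) divides 8. Since 1 | 8, solutions exist.

Yes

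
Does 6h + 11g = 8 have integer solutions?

Step 1: Compute gcd(6, 11).
gcd(6, 11) = 1

Step 2: Check divisibility.
Does 1 divide 8? 8 = 1 x 8, so yes.

By the theorem on linear Diophantine equations, 6h + 11g = 8 has integer solutions if and only if gcd(6, 11) divides 8. Since 1 | 8, solutions exist.

Yes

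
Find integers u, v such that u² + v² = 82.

We need to find integers u, v > 0 such that u² + v² = 82.
Trying u = 1: v² = 82 - 1² = 82 - 1 = 81
v = 9
Check: 1² + 9² = 1 + 81 = 82 ✓

82 = 1² + 9²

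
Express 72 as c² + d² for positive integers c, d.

We need to find integers c, d > 0 such that c² + d² = 72.
Trying c = 6: d² = 72 - 6² = 72 - 36 = 36
d = 6
Check: 6² + 6² = 36 + 36 = 72 ✓

72 = 6² + 6²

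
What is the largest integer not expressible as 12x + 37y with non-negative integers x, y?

For two coprime denominations a and b, the Frobenius number (largest value not representable as a non-negative combination) is ab - a - b.
Here gcd(12, 37) = 1, so they are coprime.
F(12, 37) = 12·37 - 12 - 37 = 444 - 49 = 395

395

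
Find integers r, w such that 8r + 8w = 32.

Step 1: Check solvability.
gcd(8, 8) = 8
Since 8 divides 32, solutions exist.

Step 2: Apply extended Euclidean algorithm to find gcd.
We find integers such that 8*x0 + 8*y0 = 8

Step 3: Scale the particular solution.
Multiply by 32/8 = 4:
r = 0, w = 4

Step 4: Verify.
8*(0) + 8*(4) = 32 = 32 ✓

r = 0, w = 4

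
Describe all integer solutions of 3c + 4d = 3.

Step 1: Compute gcd(3, 4) = 1.
Since 1 divides 3, solutions exist.

Step 2: Find a particular solution using extended Euclidean algorithm.
We get c₀ = -3, d₀ = 3.
Check: 3*-3 + 4*3 = 3 = 3 ✓

Step 3: Write the general solution.
c = -3 + (4/1)t = -3 + 4t
d = 3 - (3/1)t = 3 - 3t
for any integer t.

c = -3 + 4t, d = 3 - 3t for integer t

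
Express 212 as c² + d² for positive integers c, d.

We need to find integers c, d > 0 such that c² + d² = 212.
Trying c = 4: d² = 212 - 4² = 212 - 16 = 196
d = 14
Check: 4² + 14² = 16 + 196 = 212 ✓

212 = 4² + 14²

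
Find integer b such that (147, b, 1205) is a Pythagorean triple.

b² = c² - a² = 1205² - 147² = 1452025 - 21609 = 1430416
b = sqrt(1430416) = 1196

1196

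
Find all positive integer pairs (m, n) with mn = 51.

The positive divisors of 51 are: 1, 3, 17, 51.
Each divisor d gives the pair (d, 51/d):
(1, 51), (3, 17), (17, 3), (51, 1)

(1, 51), (3, 17), (17, 3), (51, 1)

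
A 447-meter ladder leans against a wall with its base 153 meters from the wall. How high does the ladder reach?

The ladder, wall, and ground form a right triangle with hypotenuse 447 and one leg 153.
By the Pythagorean theorem: h² = 447² - 153² = 199809 - 23409 = 176400
h = √176400 = 420 meters

420 meters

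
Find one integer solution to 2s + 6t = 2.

Step 1: Check solvability.
gcd(2, 6) = 2
Since 2 divides 2, solutions exist.

Step 2: Apply extended Euclidean algorithm to find gcd.
We find integers such that 2*x0 + 6*y0 = 2

Step 3: Scale the particular solution.
Multiply by 2/2 = 1:
s = 1, t = 0

Step 4: Verify.
2*(1) + 6*(0) = 2 = 2 ✓

s = 1, t = 0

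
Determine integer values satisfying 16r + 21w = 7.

Step 1: Check solvability.
gcd(16, 21) = 1
Since 1 divides 7, solutions exist.

Step 2: Apply extended Euclidean algorithm to find gcd.
We find integers such that 16*x0 + 21*y0 = 1

Step 3: Scale the particular solution.
Multiply by 7/1 = 7:
r = 28, w = -21

Step 4: Verify.
16*(28) + 21*(-21) = 7 = 7 ✓

r = 28, w = -21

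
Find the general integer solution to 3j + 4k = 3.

Step 1: Compute gcd(3, 4) = 1.
Since 1 divides 3, solutions exist.

Step 2: Find a particular solution using extended Euclidean algorithm.
We get j₀ = -3, k₀ = 3.
Check: 3*-3 + 4*3 = 3 = 3 ✓

Step 3: Write the general solution.
j = -3 + (4/1)t = -3 + 4t
k = 3 - (3/1)t = 3 - 3t
for any integer t.

j = -3 + 4t, k = 3 - 3t for integer t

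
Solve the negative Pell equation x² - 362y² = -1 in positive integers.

We need x² = 362y² - 1. Try successive y:
y = 1: x² = 362·1² - 1 = 361 = 19² ✓
Check: 19² - 362·1² = 361 - 362 = -1 ✓

x = 19, y = 1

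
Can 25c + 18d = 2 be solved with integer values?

Step 1: Compute gcd(25, 18).
gcd(25, 18) = 1

Step 2: Check divisibility.
Does 1 divide 2? 2 = 1 x 2, so yes.

By the theorem on linear Diophantine equations, 25c + 18d = 2 has integer solutions if and only if gcd(25, 18) divides 2. Since 1 | 2, solutions exist.

Yes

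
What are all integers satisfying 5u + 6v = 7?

Step 1: Compute gcd(5, 6) = 1.
Since 1 divides 7, solutions exist.

Step 2: Find a particular solution using extended Euclidean algorithm.
We get u₀ = -7, v₀ = 7.
Check: 5*-7 + 6*7 = 7 = 7 ✓

Step 3: Write the general solution.
u = -7 + (6/1)t = -7 + 6t
v = 7 - (5/1)t = 7 - 5t
for any integer t.

u = -7 + 6t, v = 7 - 5t for integer t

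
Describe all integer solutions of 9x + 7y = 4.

Step 1: Compute gcd(9, 7) = 1.
Since 1 divides 4, solutions exist.

Step 2: Find a particular solution using extended Euclidean algorithm.
We get x₀ = -12, y₀ = 16.
Check: 9*-12 + 7*16 = 4 = 4 ✓

Step 3: Write the general solution.
x = -12 + (7/1)t = -12 + 7t
y = 16 - (9/1)t = 16 - 9t
for any integer t.

x = -12 + 7t, y = 16 - 9t for integer t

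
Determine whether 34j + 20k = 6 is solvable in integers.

Step 1: Compute gcd(34, 20).
gcd(34, 20) = 2

Step 2: Check divisibility.
Does 2 divide 6? 6 = 2 x 3, so yes.

By the theorem on linear Diophantine equations, 34j + 20k = 6 has integer solutions if and only if gcd(34, 20) divides 6. Since 2 | 6, solutions exist.

Yes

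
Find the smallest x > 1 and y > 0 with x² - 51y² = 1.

We seek the smallest positive integers (x, y) with x² - 51y² = 1, i.e., x² = 51y² + 1.
Try successive y values:
y = 1: x² = 51·1² + 1 = 52, not a perfect square
y = 2: x² = 51·2² + 1 = 205, not a perfect square
y = 3: x² = 51·3² + 1 = 460, not a perfect square
... continuing the search (or via continued fractions) ...
y = 7: x² = 51·7² + 1 = 2500, x = 50 ✓

Verify: 50² - 51·7² = 2500 - 2499 = 1 ✓

x = 50, y = 7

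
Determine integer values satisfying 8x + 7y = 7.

Step 1: Check solvability.
gcd(8, 7) = 1
Since 1 divides 7, solutions exist.

Step 2: Apply extended Euclidean algorithm to find gcd.
We find integers such that 8*x0 + 7*y0 = 1

Step 3: Scale the particular solution.
Multiply by 7/1 = 7:
x = 7, y = -7

Step 4: Verify.
8*(7) + 7*(-7) = 7 = 7 ✓

x = 7, y = -7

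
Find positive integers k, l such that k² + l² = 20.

Search for k with 20 - k² a perfect square.
k = 2: 20 - 2² = 20 - 4 = 16 = 4² ✓
So k = 2, l = 4.

k = 2, l = 4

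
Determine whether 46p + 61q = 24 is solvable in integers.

Step 1: Compute gcd(46, 61).
gcd(46, 61) = 1

Step 2: Check divisibility.
Does 1 divide 24? 24 = 1 x 24, so yes.

By the theorem on linear Diophantine equations, 46p + 61q = 24 has integer solutions if and only if gcd(46, 61) divides 24. Since 1 | 24, solutions exist.

Yes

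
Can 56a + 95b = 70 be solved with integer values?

Step 1: Compute gcd(56, 95).
gcd(56, 95) = 1

Step 2: Check divisibility.
Does 1 divide 70? 70 = 1 x 70, so yes.

By the theorem on linear Diophantine equations, 56a + 95b = 70 has integer solutions if and only if gcd(56, 95) divides 70. Since 1 | 70, solutions exist.

Yes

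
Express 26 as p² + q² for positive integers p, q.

We need to find integers p, q > 0 such that p² + q² = 26.
Trying p = 1: q² = 26 - 1² = 26 - 1 = 25
q = 5
Check: 1² + 5² = 1 + 25 = 26 ✓

26 = 1² + 5²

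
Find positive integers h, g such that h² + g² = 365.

Search for h with 365 - h² a perfect square.
h = 2: 365 - 2² = 365 - 4 = 361 = 19² ✓
So h = 2, g = 19.

h = 2, g = 19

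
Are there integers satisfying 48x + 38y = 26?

Step 1: Compute gcd(48, 38).
gcd(48, 38) = 2

Step 2: Check divisibility.
Does 2 divide 26? 26 = 2 x 13, so yes.

By the theorem on linear Diophantine equations, 48x + 38y = 26 has integer solutions if and only if gcd(48, 38) divides 26. Since 2 | 26, solutions exist.

Yes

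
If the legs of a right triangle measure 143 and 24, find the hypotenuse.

c² = a² + b² = 143² + 24² = 20449 + 576 = 21025
c = 145

145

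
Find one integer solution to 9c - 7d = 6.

Step 1: Check solvability.
gcd(9, 7) = 1
Since 1 divides 6, solutions exist.

Step 2: Apply extended Euclidean algorithm to find gcd.
We find integers such that 9*x0 + 7*y0 = 1

Step 3: Scale the particular solution.
Multiply by 6/1 = 6:
c = -18, d = -24

Step 4: Verify.
9*(-18) - 7*(-24) = 6 = 6 ✓

c = -18, d = -24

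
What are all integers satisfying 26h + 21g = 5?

Step 1: Compute gcd(26, 21) = 1.
Since 1 divides 5, solutions exist.

Step 2: Find a particular solution using extended Euclidean algorithm.
We get h₀ = -20, g₀ = 25.
Check: 26*-20 + 21*25 = 5 = 5 ✓

Step 3: Write the general solution.
h = -20 + (21/1)t = -20 + 21t
g = 25 - (26/1)t = 25 - 26t
for any integer t.

h = -20 + 21t, g = 25 - 26t for integer t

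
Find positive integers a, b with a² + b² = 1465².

We need a² + b² = 1465² = 2146225.
Trying: 1425² + 340² = 2030625 + 115600 = 2146225 ✓

(1425, 340, 1465)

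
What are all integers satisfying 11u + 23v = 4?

Step 1: Compute gcd(11, 23) = 1.
Since 1 divides 4, solutions exist.

Step 2: Find a particular solution using extended Euclidean algorithm.
We get u₀ = -8, v₀ = 4.
Check: 11*-8 + 23*4 = 4 = 4 ✓

Step 3: Write the general solution.
u = -8 + (23/1)t = -8 + 23t
v = 4 - (11/1)t = 4 - 11t
for any integer t.

u = -8 + 23t, v = 4 - 11t for integer t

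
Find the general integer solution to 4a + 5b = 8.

Step 1: Compute gcd(4, 5) = 1.
Since 1 divides 8, solutions exist.

Step 2: Find a particular solution using extended Euclidean algorithm.
We get a₀ = -8, b₀ = 8.
Check: 4*-8 + 5*8 = 8 = 8 ✓

Step 3: Write the general solution.
a = -8 + (5/1)t = -8 + 5t
b = 8 - (4/1)t = 8 - 4t
for any integer t.

a = -8 + 5t, b = 8 - 4t for integer t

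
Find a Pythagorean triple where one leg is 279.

We need the other leg and hypotenuse such that 279² + x² = c².
Take x = 440, c = 521: 279² + 440² = 77841 + 193600 = 271441 = 521² ✓
Triple: (279, 440, 521)

(279, 440, 521)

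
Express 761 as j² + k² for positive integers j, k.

We need to find integers j, k > 0 such that j² + k² = 761.
Trying j = 19: k² = 761 - 19² = 761 - 361 = 400
k = 20
Check: 19² + 20² = 361 + 400 = 761 ✓

761 = 19² + 20²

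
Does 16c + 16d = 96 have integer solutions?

Step 1: Compute gcd(16, 16).
gcd(16, 16) = 16

Step 2: Check divisibility.
Does 16 divide 96? 96 = 16 x 6, so yes.

By the theorem on linear Diophantine equations, 16c + 16d = 96 has integer solutions if and only if gcd(16, 16) divides 96. Since 16 | 96, solutions exist.

Yes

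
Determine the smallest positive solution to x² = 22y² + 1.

We seek the smallest positive integers (x, y) with x² - 22y² = 1, i.e., x² = 22y² + 1.
Try successive y values:
y = 1: x² = 22·1² + 1 = 23, not a perfect square
y = 2: x² = 22·2² + 1 = 89, not a perfect square
y = 3: x² = 22·3² + 1 = 199, not a perfect square
... continuing the search (or via continued fractions) ...
y = 42: x² = 22·42² + 1 = 38809, x = 197 ✓

Verify: 197² - 22·42² = 38809 - 38808 = 1 ✓

x = 197, y = 42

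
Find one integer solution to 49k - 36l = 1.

Step 1: Check solvability.
gcd(49, 36) = 1
Since 1 divides 1, solutions exist.

Step 2: Apply extended Euclidean algorithm to find gcd.
We find integers such that 49*x0 + 36*y0 = 1

Step 3: Scale the particular solution.
Multiply by 1/1 = 1:
k = -11, l = -15

Step 4: Verify.
49*(-11) - 36*(-15) = 1 = 1 ✓

k = -11, l = -15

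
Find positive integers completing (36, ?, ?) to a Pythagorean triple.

We need the other leg and hypotenuse such that 36² + x² = c².
Take x = 77, c = 85: 36² + 77² = 1296 + 5929 = 7225 = 85² ✓
Triple: (77, 36, 85)

(77, 36, 85)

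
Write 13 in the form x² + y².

We need to find integers x, y > 0 such that x² + y² = 13.
Trying x = 2: y² = 13 - 2² = 13 - 4 = 9
y = 3
Check: 2² + 3² = 4 + 9 = 13 ✓

13 = 2² + 3²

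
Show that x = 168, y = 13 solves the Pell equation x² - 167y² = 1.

Compute x² = 168² = 28224
Compute 167y² = 167·13² = 167·169 = 28223
x² - 167y² = 28224 - 28223 = 1
Since this equals 1, (168, 13) is a solution.

Yes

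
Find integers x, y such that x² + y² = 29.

We need to find integers x, y > 0 such that x² + y² = 29.
Trying x = 2: y² = 29 - 2² = 29 - 4 = 25
y = 5
Check: 2² + 5² = 4 + 25 = 29 ✓

29 = 2² + 5²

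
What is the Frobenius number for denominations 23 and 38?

For two coprime denominations a and b, the Frobenius number (largest value not representable as a non-negative combination) is ab - a - b.
Here gcd(23, 38) = 1, so they are coprime.
F(23, 38) = 23·38 - 23 - 38 = 874 - 61 = 813

813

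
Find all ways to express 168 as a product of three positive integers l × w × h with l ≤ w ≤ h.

Iterate l from 1 to ⌊168^(1/3)⌋. For each l dividing 168, iterate w ≥ l with w dividing 168/l, and set h = 168/(l·w).
Triples found (16): (1×1×168), (1×2×84), (1×3×56), (1×4×42), (1×6×28), (1×7×24), (1×8×21), (1×12×14), (2×2×42), (2×3×28), (2×4×21), (2×6×14), (2×7×12), (3×4×14), (3×7×8), (4×6×7)

(1×1×168), (1×2×84), (1×3×56), (1×4×42), (1×6×28), (1×7×24), (1×8×21), (1×12×14), (2×2×42), (2×3×28), (2×4×21), (2×6×14), (2×7×12), (3×4×14), (3×7×8), (4×6×7)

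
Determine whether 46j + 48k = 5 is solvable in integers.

Step 1: Compute gcd(46, 48).
gcd(46, 48) = 2

Step 2: Check divisibility.
Does 2 divide 5? 5 = 2 x 2 + 1, so no.

By the theorem on linear Diophantine equations, 46j + 48k = 5 has integer solutions if and only if gcd(46, 48) divides 5. Since 2 does not divide 5, no solutions exist.

No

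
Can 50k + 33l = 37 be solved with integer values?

Step 1: Compute gcd(50, 33).
gcd(50, 33) = 1

Step 2: Check divisibility.
Does 1 divide 37? 37 = 1 x 37, so yes.

By the theorem on linear Diophantine equations, 50k + 33l = 37 has integer solutions if and only if gcd(50, 33) divides 37. Since 1 | 37, solutions exist.

Yes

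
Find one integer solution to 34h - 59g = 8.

Step 1: Check solvability.
gcd(34, 59) = 1
Since 1 divides 8, solutions exist.

Step 2: Apply extended Euclidean algorithm to find gcd.
We find integers such that 34*x0 + 59*y0 = 1

Step 3: Scale the particular solution.
Multiply by 8/1 = 8:
h = -208, g = -120

Step 4: Verify.
34*(-208) - 59*(-120) = 8 = 8 ✓

h = -208, g = -120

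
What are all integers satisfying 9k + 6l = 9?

Step 1: Compute gcd(9, 6) = 3.
Since 3 divides 9, solutions exist.

Step 2: Find a particular solution using extended Euclidean algorithm.
We get k₀ = 3, l₀ = -3.
Check: 9*3 + 6*-3 = 9 = 9 ✓

Step 3: Write the general solution.
k = 3 + (6/3)t = 3 + 2t
l = -3 - (9/3)t = -3 - 3t
for any integer t.

k = 3 + 2t, l = -3 - 3t for integer t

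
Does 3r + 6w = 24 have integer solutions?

Step 1: Compute gcd(3, 6).
gcd(3, 6) = 3

Step 2: Check divisibility.
Does 3 divide 24? 24 = 3 x 8, so yes.

By the theorem on linear Diophantine equations, 3r + 6w = 24 has integer solutions if and only if gcd(3, 6) divides 24. Since 3 | 24, solutions exist.

Yes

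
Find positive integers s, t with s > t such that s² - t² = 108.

Factor: s² - t² = (s+t)(s-t) = 108.
We need two factors of 108 with the same parity.
Use s+t = 54 and s-t = 2 (product 54·2 = 108).
Adding: 2s = 56, so s = 28.
Subtracting: 2t = 52, so t = 26.
Check: 28² - 26² = 784 - 676 = 108 ✓

s = 28, t = 26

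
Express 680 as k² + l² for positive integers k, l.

We need to find integers k, l > 0 such that k² + l² = 680.
Trying k = 2: l² = 680 - 2² = 680 - 4 = 676
l = 26
Check: 2² + 26² = 4 + 676 = 680 ✓

680 = 2² + 26²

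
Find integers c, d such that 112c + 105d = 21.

Step 1: Check solvability.
gcd(112, 105) = 7
Since 7 divides 21, solutions exist.

Step 2: Apply extended Euclidean algorithm to find gcd.
We find integers such that 112*x0 + 105*y0 = 7

Step 3: Scale the particular solution.
Multiply by 21/7 = 3:
c = 3, d = -3

Step 4: Verify.
112*(3) + 105*(-3) = 21 = 21 ✓

c = 3, d = -3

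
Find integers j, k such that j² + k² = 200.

We need to find integers j, k > 0 such that j² + k² = 200.
Trying j = 2: k² = 200 - 2² = 200 - 4 = 196
k = 14
Check: 2² + 14² = 4 + 196 = 200 ✓

200 = 2² + 14²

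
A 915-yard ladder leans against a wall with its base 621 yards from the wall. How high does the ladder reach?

The ladder, wall, and ground form a right triangle with hypotenuse 915 and one leg 621.
By the Pythagorean theorem: h² = 915² - 621² = 837225 - 385641 = 451584
h = √451584 = 672 yards

672 yards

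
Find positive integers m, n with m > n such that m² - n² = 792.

Factor: m² - n² = (m+n)(m-n) = 792.
We need two factors of 792 with the same parity.
Use m+n = 396 and m-n = 2 (product 396·2 = 792).
Adding: 2m = 398, so m = 199.
Subtracting: 2n = 394, so n = 197.
Check: 199² - 197² = 39601 - 38809 = 792 ✓

m = 199, n = 197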